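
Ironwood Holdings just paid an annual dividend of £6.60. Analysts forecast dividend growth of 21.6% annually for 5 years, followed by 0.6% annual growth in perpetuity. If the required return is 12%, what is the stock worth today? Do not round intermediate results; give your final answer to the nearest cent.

D_1 = 8.02560
D_2 = 9.75913
D_3 = 11.86710
D_4 = 14.43040
D_5 = 17.54736
Terminal value at year 5: TV = D_5×(1+g_2)/(r−g_2) = 17.65265/0.114 = 154.84776
P_0 = D_1/(1+r)^1 + D_2/(1+r)^2 + D_3/(1+r)^3 + D_4/(1+r)^4 + D_5/(1+r)^5 + TV/(1+r)^5
    = 7.16571 + 7.77992 + 8.44677 + 9.17078 + 9.95684 + 87.86478 = 130.38480

£130.38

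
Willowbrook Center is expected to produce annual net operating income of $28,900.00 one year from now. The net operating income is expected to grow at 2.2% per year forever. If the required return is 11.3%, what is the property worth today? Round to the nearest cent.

Growing perpetuity: P = D₁ / (r − g) = $28,900.0000 / (0.113 − 0.022) = $317,582.42

$317582.42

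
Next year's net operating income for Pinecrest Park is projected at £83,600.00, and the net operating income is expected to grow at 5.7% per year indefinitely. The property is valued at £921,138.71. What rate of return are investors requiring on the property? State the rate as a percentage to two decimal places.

14.78%

P = D₁/(r − g) ⇒ r = D₁/P + g = £83,600.0000/£921,138.71 + 0.057 = 0.090757 + 0.057 = 0.147757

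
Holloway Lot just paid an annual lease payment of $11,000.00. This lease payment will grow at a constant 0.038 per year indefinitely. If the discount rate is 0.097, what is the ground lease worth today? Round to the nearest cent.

$193525.42

D₁ = D₀ × (1 + g) = $11,000.00 × 1.038 = $11,418.0000
Growing perpetuity: P = D₁ / (r − g) = $11,418.0000 / (0.097 − 0.038) = $193,525.42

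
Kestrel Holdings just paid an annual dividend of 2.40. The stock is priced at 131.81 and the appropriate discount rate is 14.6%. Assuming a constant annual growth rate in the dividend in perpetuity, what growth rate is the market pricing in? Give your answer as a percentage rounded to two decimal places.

12.55%

P = D₀(1+g)/(r−g) ⇒ P(r−g) = D₀(1+g) ⇒ g(P+D₀) = P·r − D₀
g = (P·r − D₀)/(P + D₀) = (131.81×0.146 − 2.40) / (131.81 + 2.40) = 0.125507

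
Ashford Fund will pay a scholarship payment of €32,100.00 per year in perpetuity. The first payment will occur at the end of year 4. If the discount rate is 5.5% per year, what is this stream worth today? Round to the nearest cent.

Value at end of year 3: C / r = €32,100.00 / 0.055 = €583,636.3636
Discount to today: PV = €583,636.3636 / (1 + 0.055)^3 = €583,636.3636 / 1.174241 = €497,032.70

€497032.70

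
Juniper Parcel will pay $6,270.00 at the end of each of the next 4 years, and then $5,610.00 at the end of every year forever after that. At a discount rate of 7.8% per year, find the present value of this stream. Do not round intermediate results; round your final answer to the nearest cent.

PV of 4-year annuity: $6,270.00 × [1 − (1+0.078)^−4] / 0.078 = 20859.82226
Perpetuity value at year 4: $5,610.00 / 0.078 = 71923.07692
PV of perpetuity: 71923.07692 / (1+0.078)^4 = 53259.02543
Total PV = 20859.82226 + 53259.02543 = 74118.84769

$74118.85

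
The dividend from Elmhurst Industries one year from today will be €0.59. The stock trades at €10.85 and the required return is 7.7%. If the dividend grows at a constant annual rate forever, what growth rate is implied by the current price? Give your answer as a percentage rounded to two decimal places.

P = D₁/(r−g) ⇒ g = r − D₁/P = 0.077 − €0.59/€10.85 = 0.022622

2.26%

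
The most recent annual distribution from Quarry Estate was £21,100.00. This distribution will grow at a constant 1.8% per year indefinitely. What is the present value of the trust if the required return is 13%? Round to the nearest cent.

£191783.93

D₁ = D₀ × (1 + g) = £21,100.00 × 1.018 = £21,479.8000
Growing perpetuity: P = D₁ / (r − g) = £21,479.8000 / (0.13 − 0.018) = £191,783.93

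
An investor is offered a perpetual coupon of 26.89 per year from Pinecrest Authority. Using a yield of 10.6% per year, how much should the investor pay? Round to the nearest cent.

253.68

Level perpetuity: PV = C / r = 26.89 / 0.106 = 253.68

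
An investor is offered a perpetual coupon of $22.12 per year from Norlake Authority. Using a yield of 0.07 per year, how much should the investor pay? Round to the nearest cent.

$316.00

Level perpetuity: PV = C / r = $22.12 / 0.07 = $316.00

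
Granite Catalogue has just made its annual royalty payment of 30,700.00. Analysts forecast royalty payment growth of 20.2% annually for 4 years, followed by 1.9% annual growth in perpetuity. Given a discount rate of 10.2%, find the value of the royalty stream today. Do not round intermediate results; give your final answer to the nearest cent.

686792.81

D_1 = 36901.40000
D_2 = 44355.48280
D_3 = 53315.29033
D_4 = 64084.97897
Terminal value at year 4: TV = D_4×(1+g_2)/(r−g_2) = 65302.59357/0.083 = 786778.23581
P_0 = D_1/(1+r)^1 + D_2/(1+r)^2 + D_3/(1+r)^3 + D_4/(1+r)^4 + TV/(1+r)^4
    = 33485.84392 + 36524.48674 + 39838.86848 + 43454.01081 + 533489.60262 = 686792.81257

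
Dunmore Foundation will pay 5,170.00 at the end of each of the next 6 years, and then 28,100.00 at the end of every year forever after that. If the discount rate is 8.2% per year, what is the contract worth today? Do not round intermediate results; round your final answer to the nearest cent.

PV of 6-year annuity: 5,170.00 × [1 − (1+0.082)^−6] / 0.082 = 23755.96706
Perpetuity value at year 6: 28,100.00 / 0.082 = 342682.92683
PV of perpetuity: 342682.92683 / (1+0.082)^6 = 213564.42114
Total PV = 23755.96706 + 213564.42114 = 237320.38820

237320.39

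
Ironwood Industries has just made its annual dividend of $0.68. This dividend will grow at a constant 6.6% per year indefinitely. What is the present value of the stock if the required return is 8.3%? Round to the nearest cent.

$42.64

D₁ = D₀ × (1 + g) = $0.68 × 1.066 = $0.7249
Growing perpetuity: P = D₁ / (r − g) = $0.7249 / (0.083 − 0.066) = $42.64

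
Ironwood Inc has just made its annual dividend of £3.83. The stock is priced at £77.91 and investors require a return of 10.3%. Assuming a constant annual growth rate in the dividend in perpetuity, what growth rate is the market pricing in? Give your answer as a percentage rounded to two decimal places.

5.13%

P = D₀(1+g)/(r−g) ⇒ P(r−g) = D₀(1+g) ⇒ g(P+D₀) = P·r − D₀
g = (P·r − D₀)/(P + D₀) = (£77.91×0.103 − £3.83) / (£77.91 + £3.83) = 0.051318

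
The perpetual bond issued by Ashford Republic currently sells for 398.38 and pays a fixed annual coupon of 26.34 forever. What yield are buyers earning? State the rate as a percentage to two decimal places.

P = C/r ⇒ r = C/P = 26.34/398.38 = 0.066118

6.61%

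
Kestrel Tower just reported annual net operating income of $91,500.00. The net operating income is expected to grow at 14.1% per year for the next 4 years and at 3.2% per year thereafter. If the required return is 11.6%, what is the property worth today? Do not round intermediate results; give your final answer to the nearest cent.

$1615269.72

D_1 = 104401.50000
D_2 = 119122.11150
D_3 = 135918.32922
D_4 = 155082.81364
Terminal value at year 4: TV = D_4×(1+g_2)/(r−g_2) = 160045.46368/0.084 = 1905303.13903
P_0 = D_1/(1+r)^1 + D_2/(1+r)^2 + D_3/(1+r)^3 + D_4/(1+r)^4 + TV/(1+r)^4
    = 93549.73118 + 95645.37928 + 97787.97290 + 99978.56370 + 1228308.06826 = 1615269.71533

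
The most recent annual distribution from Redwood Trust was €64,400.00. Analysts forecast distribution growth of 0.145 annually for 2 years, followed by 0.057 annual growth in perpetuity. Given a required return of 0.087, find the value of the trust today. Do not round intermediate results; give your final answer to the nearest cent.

€2656919.66

D_1 = 73738.00000
D_2 = 84430.01000
Terminal value at year 2: TV = D_2×(1+g_2)/(r−g_2) = 89242.52057/0.03 = 2974750.68567
P_0 = D_1/(1+r)^1 + D_2/(1+r)^2 + TV/(1+r)^2
    = 67836.24655 + 71455.84388 + 2517627.56611 = 2656919.65655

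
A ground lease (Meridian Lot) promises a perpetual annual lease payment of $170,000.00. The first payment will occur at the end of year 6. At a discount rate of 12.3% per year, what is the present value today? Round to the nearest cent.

$773829.05

Value at end of year 5: C / r = $170,000.00 / 0.123 = $1,382,113.8211
Discount to today: PV = $1,382,113.8211 / (1 + 0.123)^5 = $1,382,113.8211 / 1.786071 = $773,829.05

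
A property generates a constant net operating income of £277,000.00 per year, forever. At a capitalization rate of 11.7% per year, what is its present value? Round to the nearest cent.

Level perpetuity: PV = C / r = £277,000.00 / 0.117 = £2,367,521.37

£2367521.37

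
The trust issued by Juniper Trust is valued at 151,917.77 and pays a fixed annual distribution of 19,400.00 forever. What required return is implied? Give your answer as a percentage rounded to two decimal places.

P = C/r ⇒ r = C/P = 19,400.00/151,917.77 = 0.127701

12.77%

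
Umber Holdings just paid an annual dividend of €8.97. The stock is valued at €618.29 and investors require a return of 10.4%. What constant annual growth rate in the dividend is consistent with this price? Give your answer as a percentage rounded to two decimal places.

8.82%

P = D₀(1+g)/(r−g) ⇒ P(r−g) = D₀(1+g) ⇒ g(P+D₀) = P·r − D₀
g = (P·r − D₀)/(P + D₀) = (€618.29×0.104 − €8.97) / (€618.29 + €8.97) = 0.088212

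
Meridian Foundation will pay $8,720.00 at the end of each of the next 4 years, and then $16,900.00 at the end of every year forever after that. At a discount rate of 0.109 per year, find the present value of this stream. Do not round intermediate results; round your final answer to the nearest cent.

PV of 4-year annuity: $8,720.00 × [1 − (1+0.109)^−4] / 0.109 = 27111.18916
Perpetuity value at year 4: $16,900.00 / 0.109 = 155045.87156
PV of perpetuity: 155045.87156 / (1+0.109)^4 = 102502.39716
Total PV = 27111.18916 + 102502.39716 = 129613.58632

$129613.59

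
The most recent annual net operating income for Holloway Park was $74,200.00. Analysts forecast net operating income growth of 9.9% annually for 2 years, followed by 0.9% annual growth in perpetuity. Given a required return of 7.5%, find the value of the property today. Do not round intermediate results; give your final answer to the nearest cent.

D_1 = 81545.80000
D_2 = 89618.83420
Terminal value at year 2: TV = D_2×(1+g_2)/(r−g_2) = 90425.40371/0.066 = 1370081.87436
P_0 = D_1/(1+r)^1 + D_2/(1+r)^2 + TV/(1+r)^2
    = 75856.55814 + 77550.09990 + 1185576.52730 = 1338983.18534

$1338983.19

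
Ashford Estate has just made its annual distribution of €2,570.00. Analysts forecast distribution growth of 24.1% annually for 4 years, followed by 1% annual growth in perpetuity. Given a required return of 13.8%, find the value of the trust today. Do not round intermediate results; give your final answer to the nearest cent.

D_1 = 3189.37000
D_2 = 3958.00817
D_3 = 4911.88814
D_4 = 6095.65318
Terminal value at year 4: TV = D_4×(1+g_2)/(r−g_2) = 6156.60971/0.128 = 48098.51338
P_0 = D_1/(1+r)^1 + D_2/(1+r)^2 + D_3/(1+r)^3 + D_4/(1+r)^4 + TV/(1+r)^4
    = 2802.60984 + 3056.27312 + 3332.89538 + 3634.55463 + 28678.90763 = 41505.24061

€41505.24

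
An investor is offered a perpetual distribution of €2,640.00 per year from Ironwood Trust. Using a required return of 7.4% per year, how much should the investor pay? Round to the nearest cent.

€35675.68

Level perpetuity: PV = C / r = €2,640.00 / 0.074 = €35,675.68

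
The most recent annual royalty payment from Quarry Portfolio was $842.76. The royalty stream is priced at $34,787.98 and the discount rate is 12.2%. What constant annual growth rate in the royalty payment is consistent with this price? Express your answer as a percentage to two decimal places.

9.55%

P = D₀(1+g)/(r−g) ⇒ P(r−g) = D₀(1+g) ⇒ g(P+D₀) = P·r − D₀
g = (P·r − D₀)/(P + D₀) = ($34,787.98×0.122 − $842.76) / ($34,787.98 + $842.76) = 0.095462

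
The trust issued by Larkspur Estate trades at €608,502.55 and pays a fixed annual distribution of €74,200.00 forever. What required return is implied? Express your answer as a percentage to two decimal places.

P = C/r ⇒ r = C/P = €74,200.00/€608,502.55 = 0.121939

12.19%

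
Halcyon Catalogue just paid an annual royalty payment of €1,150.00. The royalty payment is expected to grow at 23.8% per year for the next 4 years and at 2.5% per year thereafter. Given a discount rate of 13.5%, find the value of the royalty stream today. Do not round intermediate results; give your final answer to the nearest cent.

D_1 = 1423.70000
D_2 = 1762.54060
D_3 = 2182.02526
D_4 = 2701.34728
Terminal value at year 4: TV = D_4×(1+g_2)/(r−g_2) = 2768.88096/0.11 = 25171.64507
P_0 = D_1/(1+r)^1 + D_2/(1+r)^2 + D_3/(1+r)^3 + D_4/(1+r)^4 + TV/(1+r)^4
    = 1254.36123 + 1368.19313 + 1492.35515 + 1627.78474 + 15167.99417 = 20910.68844

€20910.69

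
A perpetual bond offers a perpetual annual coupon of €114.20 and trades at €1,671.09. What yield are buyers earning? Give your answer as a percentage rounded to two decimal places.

P = C/r ⇒ r = C/P = €114.20/€1,671.09 = 0.068339

6.83%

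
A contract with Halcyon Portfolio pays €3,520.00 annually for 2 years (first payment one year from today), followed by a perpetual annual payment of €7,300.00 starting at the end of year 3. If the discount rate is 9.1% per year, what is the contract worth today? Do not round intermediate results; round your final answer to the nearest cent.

PV of 2-year annuity: €3,520.00 × [1 − (1+0.091)^−2] / 0.091 = 6183.68268
Perpetuity value at year 2: €7,300.00 / 0.091 = 80219.78022
PV of perpetuity: 80219.78022 / (1+0.091)^2 = 67395.66558
Total PV = 6183.68268 + 67395.66558 = 73579.34825

€73579.35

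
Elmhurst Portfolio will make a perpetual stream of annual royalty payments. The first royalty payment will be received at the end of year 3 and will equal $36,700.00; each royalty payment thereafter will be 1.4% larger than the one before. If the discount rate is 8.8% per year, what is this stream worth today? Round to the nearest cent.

$418963.85

Value at end of year 2: C₁ / (r − g) = $36,700.00 / (0.088 − 0.014) = $495,945.9459
Discount to today: PV = $495,945.9459 / (1 + 0.088)^2 = $495,945.9459 / 1.183744 = $418,963.85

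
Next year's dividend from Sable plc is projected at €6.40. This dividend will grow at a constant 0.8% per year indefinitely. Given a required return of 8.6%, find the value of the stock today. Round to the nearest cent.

Growing perpetuity: P = D₁ / (r − g) = €6.4000 / (0.086 − 0.008) = €82.05

€82.05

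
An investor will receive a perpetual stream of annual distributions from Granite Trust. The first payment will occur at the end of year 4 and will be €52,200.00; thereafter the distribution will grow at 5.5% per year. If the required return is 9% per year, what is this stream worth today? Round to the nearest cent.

€1151656.50

Value at end of year 3: C₁ / (r − g) = €52,200.00 / (0.09 − 0.055) = €1,491,428.5714
Discount to today: PV = €1,491,428.5714 / (1 + 0.09)^3 = €1,491,428.5714 / 1.295029 = €1,151,656.50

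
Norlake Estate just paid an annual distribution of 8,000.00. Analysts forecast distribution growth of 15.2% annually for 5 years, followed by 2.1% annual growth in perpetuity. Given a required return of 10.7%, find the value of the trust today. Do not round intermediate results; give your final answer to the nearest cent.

D_1 = 9216.00000
D_2 = 10616.83200
D_3 = 12230.59046
D_4 = 14089.64021
D_5 = 16231.26553
Terminal value at year 5: TV = D_5×(1+g_2)/(r−g_2) = 16572.12210/0.086 = 192699.09422
P_0 = D_1/(1+r)^1 + D_2/(1+r)^2 + D_3/(1+r)^3 + D_4/(1+r)^4 + D_5/(1+r)^5 + TV/(1+r)^5
    = 8325.20325 + 8663.62615 + 9015.80607 + 9382.30226 + 9763.69666 + 115915.51495 = 161066.14933

161066.15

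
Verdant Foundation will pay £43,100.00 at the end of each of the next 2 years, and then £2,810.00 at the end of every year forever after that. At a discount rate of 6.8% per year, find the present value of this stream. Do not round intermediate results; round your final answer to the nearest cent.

PV of 2-year annuity: £43,100.00 × [1 − (1+0.068)^−2] / 0.068 = 78142.13974
Perpetuity value at year 2: £2,810.00 / 0.068 = 41323.52941
PV of perpetuity: 41323.52941 / (1+0.068)^2 = 36228.87947
Total PV = 78142.13974 + 36228.87947 = 114371.01921

£114371.02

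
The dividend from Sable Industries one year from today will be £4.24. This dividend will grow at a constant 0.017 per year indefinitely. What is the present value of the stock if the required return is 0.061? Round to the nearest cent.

£96.36

Growing perpetuity: P = D₁ / (r − g) = £4.2400 / (0.061 − 0.017) = £96.36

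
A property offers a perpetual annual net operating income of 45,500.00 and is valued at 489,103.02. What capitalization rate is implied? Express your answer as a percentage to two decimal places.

P = C/r ⇒ r = C/P = 45,500.00/489,103.02 = 0.093027

9.30%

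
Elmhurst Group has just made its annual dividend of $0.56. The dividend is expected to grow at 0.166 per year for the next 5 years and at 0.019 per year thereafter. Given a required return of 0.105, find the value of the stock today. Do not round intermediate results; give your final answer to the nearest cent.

D_1 = 0.65296
D_2 = 0.76135
D_3 = 0.88774
D_4 = 1.03510
D_5 = 1.20693
Terminal value at year 5: TV = D_5×(1+g_2)/(r−g_2) = 1.22986/0.086 = 14.30067
P_0 = D_1/(1+r)^1 + D_2/(1+r)^2 + D_3/(1+r)^3 + D_4/(1+r)^4 + D_5/(1+r)^5 + TV/(1+r)^5
    = 0.59091 + 0.62353 + 0.65796 + 0.69428 + 0.73260 + 8.68051 = 11.97979

$11.98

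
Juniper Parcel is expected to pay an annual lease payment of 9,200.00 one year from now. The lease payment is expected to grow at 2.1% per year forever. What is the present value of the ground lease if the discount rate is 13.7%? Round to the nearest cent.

Growing perpetuity: P = D₁ / (r − g) = 9,200.0000 / (0.137 − 0.021) = 79,310.34

79310.34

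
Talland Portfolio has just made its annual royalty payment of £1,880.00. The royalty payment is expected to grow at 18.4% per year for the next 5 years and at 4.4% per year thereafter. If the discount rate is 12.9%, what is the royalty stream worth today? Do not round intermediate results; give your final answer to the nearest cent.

D_1 = 2225.92000
D_2 = 2635.48928
D_3 = 3120.41931
D_4 = 3694.57646
D_5 = 4374.37853
Terminal value at year 5: TV = D_5×(1+g_2)/(r−g_2) = 4566.85118/0.085 = 53727.66099
P_0 = D_1/(1+r)^1 + D_2/(1+r)^2 + D_3/(1+r)^3 + D_4/(1+r)^4 + D_5/(1+r)^5 + TV/(1+r)^5
    = 1971.58547 + 2067.63260 + 2168.35872 + 2273.99178 + 2384.77083 + 29290.59707 = 40156.93647

£40156.94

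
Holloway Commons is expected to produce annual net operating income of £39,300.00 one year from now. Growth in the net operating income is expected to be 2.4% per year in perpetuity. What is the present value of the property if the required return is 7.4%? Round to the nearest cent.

Growing perpetuity: P = D₁ / (r − g) = £39,300.0000 / (0.074 − 0.024) = £786,000.00

£786000.00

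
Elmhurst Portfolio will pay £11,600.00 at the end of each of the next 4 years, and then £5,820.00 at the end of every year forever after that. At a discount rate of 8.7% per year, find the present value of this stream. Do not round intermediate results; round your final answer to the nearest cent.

PV of 4-year annuity: £11,600.00 × [1 − (1+0.087)^−4] / 0.087 = 37829.55352
Perpetuity value at year 4: £5,820.00 / 0.087 = 66896.55172
PV of perpetuity: 66896.55172 / (1+0.087)^4 = 47916.55160
Total PV = 37829.55352 + 47916.55160 = 85746.10512

£85746.11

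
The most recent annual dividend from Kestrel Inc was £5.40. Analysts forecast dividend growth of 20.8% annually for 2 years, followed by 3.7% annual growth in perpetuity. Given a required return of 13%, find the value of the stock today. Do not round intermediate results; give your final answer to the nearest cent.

£80.76

D_1 = 6.52320
D_2 = 7.88003
Terminal value at year 2: TV = D_2×(1+g_2)/(r−g_2) = 8.17159/0.093 = 87.86652
P_0 = D_1/(1+r)^1 + D_2/(1+r)^2 + TV/(1+r)^2
    = 5.77274 + 6.17122 + 68.81238 = 80.75633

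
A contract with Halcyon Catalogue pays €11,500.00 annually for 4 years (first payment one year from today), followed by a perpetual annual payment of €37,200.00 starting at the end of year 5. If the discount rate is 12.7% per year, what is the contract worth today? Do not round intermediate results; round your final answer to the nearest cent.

PV of 4-year annuity: €11,500.00 × [1 − (1+0.127)^−4] / 0.127 = 34420.73999
Perpetuity value at year 4: €37,200.00 / 0.127 = 292913.38583
PV of perpetuity: 292913.38583 / (1+0.127)^4 = 181569.77472
Total PV = 34420.73999 + 181569.77472 = 215990.51472

€215990.51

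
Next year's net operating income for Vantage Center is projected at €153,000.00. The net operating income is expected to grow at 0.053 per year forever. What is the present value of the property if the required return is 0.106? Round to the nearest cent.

Growing perpetuity: P = D₁ / (r − g) = €153,000.0000 / (0.106 − 0.053) = €2,886,792.45

€2886792.45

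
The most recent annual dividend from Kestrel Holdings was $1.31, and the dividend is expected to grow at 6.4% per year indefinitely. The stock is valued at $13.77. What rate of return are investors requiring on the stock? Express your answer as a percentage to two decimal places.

D₁ = $1.31 × 1.064 = $1.3938
P = D₁/(r − g) ⇒ r = D₁/P + g = $1.3938/$13.77 + 0.064 = 0.101223 + 0.064 = 0.165223

16.52%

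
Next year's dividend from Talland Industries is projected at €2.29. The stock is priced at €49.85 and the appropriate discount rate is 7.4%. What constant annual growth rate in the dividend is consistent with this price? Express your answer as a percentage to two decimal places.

2.81%

P = D₁/(r−g) ⇒ g = r − D₁/P = 0.074 − €2.29/€49.85 = 0.028062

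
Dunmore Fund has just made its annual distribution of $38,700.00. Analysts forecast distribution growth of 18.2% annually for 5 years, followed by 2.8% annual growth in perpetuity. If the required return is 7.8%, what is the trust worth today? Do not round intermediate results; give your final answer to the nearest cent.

D_1 = 45743.40000
D_2 = 54068.69880
D_3 = 63909.20198
D_4 = 75540.67674
D_5 = 89289.07991
Terminal value at year 5: TV = D_5×(1+g_2)/(r−g_2) = 91789.17415/0.05 = 1835783.48294
P_0 = D_1/(1+r)^1 + D_2/(1+r)^2 + D_3/(1+r)^3 + D_4/(1+r)^4 + D_5/(1+r)^5 + TV/(1+r)^5
    = 42433.58071 + 46527.35844 + 51016.08318 + 55937.85744 + 61334.45964 + 1261036.49027 = 1518285.82967

$1518285.83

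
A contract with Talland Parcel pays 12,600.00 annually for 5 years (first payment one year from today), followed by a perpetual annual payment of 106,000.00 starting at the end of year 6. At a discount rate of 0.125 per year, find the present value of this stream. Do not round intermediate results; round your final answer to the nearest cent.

515442.92

PV of 5-year annuity: 12,600.00 × [1 − (1+0.125)^−5] / 0.125 = 44863.16110
Perpetuity value at year 5: 106,000.00 / 0.125 = 848000.00000
PV of perpetuity: 848000.00000 / (1+0.125)^5 = 470579.75580
Total PV = 44863.16110 + 470579.75580 = 515442.91690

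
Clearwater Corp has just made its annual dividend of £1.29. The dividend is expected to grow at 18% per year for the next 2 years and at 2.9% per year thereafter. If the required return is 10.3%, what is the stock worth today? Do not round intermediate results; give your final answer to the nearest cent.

£23.39

D_1 = 1.52220
D_2 = 1.79620
Terminal value at year 2: TV = D_2×(1+g_2)/(r−g_2) = 1.84829/0.074 = 24.97683
P_0 = D_1/(1+r)^1 + D_2/(1+r)^2 + TV/(1+r)^2
    = 1.38005 + 1.47640 + 20.52988 = 23.38633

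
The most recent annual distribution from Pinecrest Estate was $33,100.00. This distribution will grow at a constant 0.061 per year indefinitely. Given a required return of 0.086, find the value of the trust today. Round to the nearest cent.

$1404764.00

D₁ = D₀ × (1 + g) = $33,100.00 × 1.061 = $35,119.1000
Growing perpetuity: P = D₁ / (r − g) = $35,119.1000 / (0.086 − 0.061) = $1,404,764.00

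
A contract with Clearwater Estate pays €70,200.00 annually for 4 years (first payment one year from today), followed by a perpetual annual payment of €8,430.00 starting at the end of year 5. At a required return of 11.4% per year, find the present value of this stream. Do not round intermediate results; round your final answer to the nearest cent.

PV of 4-year annuity: €70,200.00 × [1 − (1+0.114)^−4] / 0.114 = 215944.63219
Perpetuity value at year 4: €8,430.00 / 0.114 = 73947.36842
PV of perpetuity: 73947.36842 / (1+0.114)^4 = 48015.55575
Total PV = 215944.63219 + 48015.55575 = 263960.18794

€263960.19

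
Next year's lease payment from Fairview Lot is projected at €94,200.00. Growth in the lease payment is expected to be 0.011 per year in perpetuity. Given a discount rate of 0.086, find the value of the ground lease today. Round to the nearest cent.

Growing perpetuity: P = D₁ / (r − g) = €94,200.0000 / (0.086 − 0.011) = €1,256,000.00

€1256000.00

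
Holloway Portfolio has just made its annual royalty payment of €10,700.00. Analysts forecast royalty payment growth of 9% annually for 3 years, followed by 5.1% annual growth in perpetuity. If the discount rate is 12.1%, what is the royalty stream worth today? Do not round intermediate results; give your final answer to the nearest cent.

D_1 = 11663.00000
D_2 = 12712.67000
D_3 = 13856.81030
Terminal value at year 3: TV = D_3×(1+g_2)/(r−g_2) = 14563.50763/0.07 = 208050.10893
P_0 = D_1/(1+r)^1 + D_2/(1+r)^2 + D_3/(1+r)^3 + TV/(1+r)^3
    = 10404.10348 + 10116.38965 + 9836.63222 + 147690.00654 = 178047.13188

€178047.13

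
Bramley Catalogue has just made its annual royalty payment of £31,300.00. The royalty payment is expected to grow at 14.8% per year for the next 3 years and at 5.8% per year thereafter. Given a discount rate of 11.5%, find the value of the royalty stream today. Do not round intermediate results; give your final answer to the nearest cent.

£733666.44

D_1 = 35932.40000
D_2 = 41250.39520
D_3 = 47355.45369
Terminal value at year 3: TV = D_3×(1+g_2)/(r−g_2) = 50102.07000/0.057 = 878983.68427
P_0 = D_1/(1+r)^1 + D_2/(1+r)^2 + D_3/(1+r)^3 + TV/(1+r)^3
    = 32226.36771 + 33180.15259 + 34162.16607 + 634097.74919 = 733666.43556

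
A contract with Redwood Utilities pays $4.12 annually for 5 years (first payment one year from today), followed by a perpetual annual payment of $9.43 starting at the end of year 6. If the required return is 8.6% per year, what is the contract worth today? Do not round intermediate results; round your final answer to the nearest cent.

$88.78

PV of 5-year annuity: $4.12 × [1 − (1+0.086)^−5] / 0.086 = 16.19308
Perpetuity value at year 5: $9.43 / 0.086 = 109.65116
PV of perpetuity: 109.65116 / (1+0.086)^5 = 72.58788
Total PV = 16.19308 + 72.58788 = 88.78096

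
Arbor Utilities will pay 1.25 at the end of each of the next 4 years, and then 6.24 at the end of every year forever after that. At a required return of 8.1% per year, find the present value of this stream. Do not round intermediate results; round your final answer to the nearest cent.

60.55

PV of 4-year annuity: 1.25 × [1 − (1+0.081)^−4] / 0.081 = 4.13096
Perpetuity value at year 4: 6.24 / 0.081 = 77.03704
PV of perpetuity: 77.03704 / (1+0.081)^4 = 56.41529
Total PV = 4.13096 + 56.41529 = 60.54625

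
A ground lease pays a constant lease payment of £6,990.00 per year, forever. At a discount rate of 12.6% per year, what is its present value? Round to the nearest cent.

£55476.19

Level perpetuity: PV = C / r = £6,990.00 / 0.126 = £55,476.19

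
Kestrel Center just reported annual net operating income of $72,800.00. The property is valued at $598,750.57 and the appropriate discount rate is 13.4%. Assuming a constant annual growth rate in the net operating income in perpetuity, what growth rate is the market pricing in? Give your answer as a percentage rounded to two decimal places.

1.11%

P = D₀(1+g)/(r−g) ⇒ P(r−g) = D₀(1+g) ⇒ g(P+D₀) = P·r − D₀
g = (P·r − D₀)/(P + D₀) = ($598,750.57×0.134 − $72,800.00) / ($598,750.57 + $72,800.00) = 0.011068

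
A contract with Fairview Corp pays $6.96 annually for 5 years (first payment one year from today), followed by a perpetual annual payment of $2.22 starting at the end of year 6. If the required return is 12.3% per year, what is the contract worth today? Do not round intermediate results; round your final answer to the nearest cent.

PV of 5-year annuity: $6.96 × [1 − (1+0.123)^−5] / 0.123 = 24.90389
Perpetuity value at year 5: $2.22 / 0.123 = 18.04878
PV of perpetuity: 18.04878 / (1+0.123)^5 = 10.10530
Total PV = 24.90389 + 10.10530 = 35.00919

$35.01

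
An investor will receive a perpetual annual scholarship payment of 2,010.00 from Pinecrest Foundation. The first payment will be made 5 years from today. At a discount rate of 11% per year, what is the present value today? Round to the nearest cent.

12036.81

Value at end of year 4: C / r = 2,010.00 / 0.11 = 18,272.7273
Discount to today: PV = 18,272.7273 / (1 + 0.11)^4 = 18,272.7273 / 1.518070 = 12,036.81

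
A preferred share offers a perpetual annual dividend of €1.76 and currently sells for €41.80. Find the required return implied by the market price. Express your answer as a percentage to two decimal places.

4.21%

P = C/r ⇒ r = C/P = €1.76/€41.80 = 0.042105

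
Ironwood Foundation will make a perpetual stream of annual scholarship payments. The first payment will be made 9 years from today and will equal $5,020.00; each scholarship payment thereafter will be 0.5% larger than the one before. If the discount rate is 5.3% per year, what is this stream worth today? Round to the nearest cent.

Value at end of year 8: C₁ / (r − g) = $5,020.00 / (0.053 − 0.005) = $104,583.3333
Discount to today: PV = $104,583.3333 / (1 + 0.053)^8 = $104,583.3333 / 1.511565 = $69,188.75

$69188.75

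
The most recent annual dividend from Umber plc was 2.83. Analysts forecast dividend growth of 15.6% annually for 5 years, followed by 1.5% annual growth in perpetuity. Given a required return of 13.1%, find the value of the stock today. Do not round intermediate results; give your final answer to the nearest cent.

42.74

D_1 = 3.27148
D_2 = 3.78183
D_3 = 4.37180
D_4 = 5.05380
D_5 = 5.84219
Terminal value at year 5: TV = D_5×(1+g_2)/(r−g_2) = 5.92982/0.116 = 51.11915
P_0 = D_1/(1+r)^1 + D_2/(1+r)^2 + D_3/(1+r)^3 + D_4/(1+r)^4 + D_5/(1+r)^5 + TV/(1+r)^5
    = 2.89256 + 2.95649 + 3.02184 + 3.08864 + 3.15691 + 27.62299 = 42.73943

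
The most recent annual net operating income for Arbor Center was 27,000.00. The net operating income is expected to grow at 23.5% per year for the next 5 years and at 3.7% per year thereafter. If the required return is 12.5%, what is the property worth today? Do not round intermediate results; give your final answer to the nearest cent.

687417.95

D_1 = 33345.00000
D_2 = 41181.07500
D_3 = 50858.62763
D_4 = 62810.40512
D_5 = 77570.85032
Terminal value at year 5: TV = D_5×(1+g_2)/(r−g_2) = 80440.97178/0.088 = 914101.95206
P_0 = D_1/(1+r)^1 + D_2/(1+r)^2 + D_3/(1+r)^3 + D_4/(1+r)^4 + D_5/(1+r)^5 + TV/(1+r)^5
    = 29640.00000 + 32538.13333 + 35719.63970 + 39212.22670 + 43046.31109 + 507261.64313 = 687417.95395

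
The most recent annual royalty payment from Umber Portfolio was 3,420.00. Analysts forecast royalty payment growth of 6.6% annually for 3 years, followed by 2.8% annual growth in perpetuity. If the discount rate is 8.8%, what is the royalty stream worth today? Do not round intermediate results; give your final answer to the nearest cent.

D_1 = 3645.72000
D_2 = 3886.33752
D_3 = 4142.83580
Terminal value at year 3: TV = D_3×(1+g_2)/(r−g_2) = 4258.83520/0.06 = 70980.58664
P_0 = D_1/(1+r)^1 + D_2/(1+r)^2 + D_3/(1+r)^3 + TV/(1+r)^3
    = 3350.84559 + 3283.08952 + 3216.70352 + 55112.85361 = 64963.49223

64963.49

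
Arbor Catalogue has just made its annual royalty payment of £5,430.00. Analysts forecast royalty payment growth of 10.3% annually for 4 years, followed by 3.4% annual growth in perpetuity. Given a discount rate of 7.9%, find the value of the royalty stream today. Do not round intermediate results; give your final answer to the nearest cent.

D_1 = 5989.29000
D_2 = 6606.18687
D_3 = 7286.62412
D_4 = 8037.14640
Terminal value at year 4: TV = D_4×(1+g_2)/(r−g_2) = 8310.40938/0.045 = 184675.76399
P_0 = D_1/(1+r)^1 + D_2/(1+r)^2 + D_3/(1+r)^3 + D_4/(1+r)^4 + TV/(1+r)^4
    = 5550.77850 + 5674.24345 + 5800.45461 + 5929.47307 + 136246.11443 = 159201.06406

£159201.06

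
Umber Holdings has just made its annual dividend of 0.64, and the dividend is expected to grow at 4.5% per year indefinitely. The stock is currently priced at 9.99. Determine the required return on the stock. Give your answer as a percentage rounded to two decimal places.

11.19%

D₁ = 0.64 × 1.045 = 0.6688
P = D₁/(r − g) ⇒ r = D₁/P + g = 0.6688/9.99 + 0.045 = 0.066947 + 0.045 = 0.111947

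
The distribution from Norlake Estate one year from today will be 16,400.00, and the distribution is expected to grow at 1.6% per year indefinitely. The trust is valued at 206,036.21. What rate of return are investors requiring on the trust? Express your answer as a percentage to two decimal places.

9.56%

P = D₁/(r − g) ⇒ r = D₁/P + g = 16,400.0000/206,036.21 + 0.016 = 0.079598 + 0.016 = 0.095598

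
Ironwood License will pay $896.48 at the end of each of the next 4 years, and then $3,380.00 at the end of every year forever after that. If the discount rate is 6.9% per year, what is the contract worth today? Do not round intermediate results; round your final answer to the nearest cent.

PV of 4-year annuity: $896.48 × [1 − (1+0.069)^−4] / 0.069 = 3043.43484
Perpetuity value at year 4: $3,380.00 / 0.069 = 48985.50725
PV of perpetuity: 48985.50725 / (1+0.069)^4 = 37510.83992
Total PV = 3043.43484 + 37510.83992 = 40554.27476

$40554.27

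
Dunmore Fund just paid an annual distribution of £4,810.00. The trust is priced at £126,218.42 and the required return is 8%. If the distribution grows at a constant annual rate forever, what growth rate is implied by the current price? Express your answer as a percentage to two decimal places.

4.04%

P = D₀(1+g)/(r−g) ⇒ P(r−g) = D₀(1+g) ⇒ g(P+D₀) = P·r − D₀
g = (P·r − D₀)/(P + D₀) = (£126,218.42×0.08 − £4,810.00) / (£126,218.42 + £4,810.00) = 0.040354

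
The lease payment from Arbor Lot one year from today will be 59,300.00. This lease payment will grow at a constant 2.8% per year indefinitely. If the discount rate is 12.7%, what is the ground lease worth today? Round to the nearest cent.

598989.90

Growing perpetuity: P = D₁ / (r − g) = 59,300.0000 / (0.127 − 0.028) = 598,989.90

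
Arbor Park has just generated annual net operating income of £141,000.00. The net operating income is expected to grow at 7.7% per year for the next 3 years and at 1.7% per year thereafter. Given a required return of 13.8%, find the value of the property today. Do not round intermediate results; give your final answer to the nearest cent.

D_1 = 151857.00000
D_2 = 163549.98900
D_3 = 176143.33815
Terminal value at year 3: TV = D_3×(1+g_2)/(r−g_2) = 179137.77490/0.121 = 1480477.47853
P_0 = D_1/(1+r)^1 + D_2/(1+r)^2 + D_3/(1+r)^3 + TV/(1+r)^3
    = 133442.00351 + 126289.13689 + 119519.68404 + 1004558.00551 = 1383808.82995

£1383808.83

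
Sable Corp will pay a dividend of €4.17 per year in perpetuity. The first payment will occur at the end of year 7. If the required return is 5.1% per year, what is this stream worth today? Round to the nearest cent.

Value at end of year 6: C / r = €4.17 / 0.051 = €81.7647
Discount to today: PV = €81.7647 / (1 + 0.051)^6 = €81.7647 / 1.347772 = €60.67

€60.67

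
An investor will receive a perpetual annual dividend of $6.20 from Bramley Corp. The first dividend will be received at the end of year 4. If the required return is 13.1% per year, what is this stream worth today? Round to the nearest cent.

$32.71

Value at end of year 3: C / r = $6.20 / 0.131 = $47.3282
Discount to today: PV = $47.3282 / (1 + 0.131)^3 = $47.3282 / 1.446731 = $32.71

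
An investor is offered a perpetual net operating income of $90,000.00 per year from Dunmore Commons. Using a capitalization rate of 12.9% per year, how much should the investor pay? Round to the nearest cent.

Level perpetuity: PV = C / r = $90,000.00 / 0.129 = $697,674.42

$697674.42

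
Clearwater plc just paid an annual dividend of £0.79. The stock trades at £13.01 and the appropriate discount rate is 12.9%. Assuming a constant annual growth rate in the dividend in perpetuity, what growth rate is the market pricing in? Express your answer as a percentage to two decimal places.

P = D₀(1+g)/(r−g) ⇒ P(r−g) = D₀(1+g) ⇒ g(P+D₀) = P·r − D₀
g = (P·r − D₀)/(P + D₀) = (£13.01×0.129 − £0.79) / (£13.01 + £0.79) = 0.064369

6.44%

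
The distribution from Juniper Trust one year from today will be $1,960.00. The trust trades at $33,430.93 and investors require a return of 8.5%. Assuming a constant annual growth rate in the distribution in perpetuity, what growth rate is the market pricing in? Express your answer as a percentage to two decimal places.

P = D₁/(r−g) ⇒ g = r − D₁/P = 0.085 − $1,960.00/$33,430.93 = 0.026372

2.64%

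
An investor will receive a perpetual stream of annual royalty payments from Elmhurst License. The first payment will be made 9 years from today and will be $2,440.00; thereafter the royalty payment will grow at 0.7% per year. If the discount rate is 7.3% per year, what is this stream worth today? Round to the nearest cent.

$21040.12

Value at end of year 8: C₁ / (r − g) = $2,440.00 / (0.073 − 0.007) = $36,969.6970
Discount to today: PV = $36,969.6970 / (1 + 0.073)^8 = $36,969.6970 / 1.757105 = $21,040.12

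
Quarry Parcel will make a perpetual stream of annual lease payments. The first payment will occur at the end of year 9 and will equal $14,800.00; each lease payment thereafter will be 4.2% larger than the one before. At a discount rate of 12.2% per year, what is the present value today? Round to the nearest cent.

Value at end of year 8: C₁ / (r − g) = $14,800.00 / (0.122 − 0.042) = $185,000.0000
Discount to today: PV = $185,000.0000 / (1 + 0.122)^8 = $185,000.0000 / 2.511556 = $73,659.52

$73659.52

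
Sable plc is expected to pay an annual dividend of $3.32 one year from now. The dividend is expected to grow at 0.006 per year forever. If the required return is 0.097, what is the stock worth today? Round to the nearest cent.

Growing perpetuity: P = D₁ / (r − g) = $3.3200 / (0.097 − 0.006) = $36.48

$36.48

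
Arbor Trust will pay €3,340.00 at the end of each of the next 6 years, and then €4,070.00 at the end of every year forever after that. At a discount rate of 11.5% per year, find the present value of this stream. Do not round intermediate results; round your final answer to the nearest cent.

PV of 6-year annuity: €3,340.00 × [1 − (1+0.115)^−6] / 0.115 = 13928.78207
Perpetuity value at year 6: €4,070.00 / 0.115 = 35391.30435
PV of perpetuity: 35391.30435 / (1+0.115)^6 = 18418.20763
Total PV = 13928.78207 + 18418.20763 = 32346.98970

€32346.99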